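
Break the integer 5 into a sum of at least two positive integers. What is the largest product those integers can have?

6

Define f[k] = max over 1≤i<k of i · max(k−i, f[k−i]); the inner max lets the remainder stay uncut if that's better.
f[2] = 1·max(1,0) = 1·1 = 1
f[3] = max(1·2, 2·1) = 2
f[4] = max(1·3, 2·2, 3·1) = 4
f[5] = max(1·4, 2·3, 3·2, 4·1) = 6
One optimal split: 3 + 2; product 3·2 = 6.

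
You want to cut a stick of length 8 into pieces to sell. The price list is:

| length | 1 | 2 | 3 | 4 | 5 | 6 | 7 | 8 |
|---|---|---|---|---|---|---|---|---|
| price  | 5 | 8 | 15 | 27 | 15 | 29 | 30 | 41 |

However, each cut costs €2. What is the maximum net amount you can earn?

Consider every possible first cut. r[k] is the best of p[i]+r[k−i] over all sellable i≤k, charging 2 whenever i<k.
r[1] = 5
r[2] = 8  (first piece 1, then r[1]=5)
r[3] = 15
r[4] = 27
r[5] = 30  (first piece 1, then r[4]=27)
r[6] = 33  (first piece 1, then r[5]=30)
r[7] = 40  (first piece 3, then r[4]=27)
r[8] = 52  (first piece 4, then r[4]=27)
One optimal plan: pieces 4 + 4 (1 cut) → €54 − €2 = €52.

52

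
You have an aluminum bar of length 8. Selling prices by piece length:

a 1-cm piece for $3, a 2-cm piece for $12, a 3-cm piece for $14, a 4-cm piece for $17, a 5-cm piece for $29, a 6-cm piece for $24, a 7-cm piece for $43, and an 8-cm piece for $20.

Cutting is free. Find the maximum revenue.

48

Let v[k] be the best obtainable value from length k. For each k, try every first piece i and keep the best of price[i] + v[k−i].
v[1] = 3
v[2] = 12
v[3] = 15  (first piece 1, then v[2]=12)
v[4] = 24  (first piece 2, then v[2]=12)
v[5] = 29
v[6] = 36  (first piece 2, then v[4]=24)
v[7] = 43
v[8] = 48  (first piece 2, then v[6]=36)
One optimal cutting: 2 + 2 + 2 + 2 → $12 + $12 + $12 + $12 = $48.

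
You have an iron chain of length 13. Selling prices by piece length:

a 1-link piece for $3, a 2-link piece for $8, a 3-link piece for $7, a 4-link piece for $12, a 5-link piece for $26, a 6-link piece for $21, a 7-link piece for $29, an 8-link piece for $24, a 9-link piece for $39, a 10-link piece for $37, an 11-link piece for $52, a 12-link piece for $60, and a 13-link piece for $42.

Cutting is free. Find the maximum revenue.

Consider every possible first cut. v[k] is the best of p[i]+v[k−i] over all sellable i≤k.
v[1] = 3
v[2] = max(3+3, 8+0) = 8
v[3] = max(3+8, 8+3, 7+0) = 11
v[4] = max(3+11, 8+8, 7+3, 12+0) = 16
v[5] = max(3+16, 8+11, 7+8, 12+3, 26+0) = 26
v[6] = max(3+26, 8+16, 7+11, 12+8, 26+3, 21+0) = 29
v[7] = max(3+29, 8+26, 7+16, …, 21+3, 29+0) = 34
v[8] = max(3+34, 8+29, 7+26, …, 29+3, 24+0) = 37
v[9] = max(3+37, 8+34, 7+29, …, 24+3, 39+0) = 42
v[10] = max(3+42, 8+37, 7+34, …, 39+3, 37+0) = 52
v[11] = max(3+52, 8+42, 7+37, …, 37+3, 52+0) = 55
v[12] = max(3+55, 8+52, 7+42, …, 52+3, 60+0) = 60
v[13] = max(3+60, 8+55, 7+52, …, 60+3, 42+0) = 63
One optimal cutting: 5 + 5 + 2 + 1 → $26 + $26 + $8 + $3 = $63.

63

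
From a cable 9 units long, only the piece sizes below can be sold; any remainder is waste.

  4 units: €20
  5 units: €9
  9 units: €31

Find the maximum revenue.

40

Let best[k] be the best obtainable value from length k. For each k, try every first piece i and keep the best of price[i] + best[k−i].
best[1] = 0
best[2] = 0
best[3] = 0
best[4] = 20
best[5] = max(20+0, 9+0) = 20
best[6] = max(20+0, 9+0) = 20
best[7] = max(20+0, 9+0) = 20
best[8] = max(20+20, 9+0) = 40
best[9] = max(20+20, 9+20, 31+0) = 40
One optimal cutting: pieces 4 + 4 with 1 unit of scrap → €40.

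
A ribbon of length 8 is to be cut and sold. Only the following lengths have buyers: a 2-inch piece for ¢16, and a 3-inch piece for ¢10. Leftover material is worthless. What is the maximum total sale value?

Let r[k] be the best obtainable value from length k. For each k, try every first piece i and keep the best of price[i] + r[k−i].
r[1] = 0
r[2] = 16
r[3] = max(16+0, 10+0) = 16
r[4] = max(16+16, 10+0) = 32
r[5] = max(16+16, 10+16) = 32
r[6] = max(16+32, 10+16) = 48
r[7] = max(16+32, 10+32) = 48
r[8] = max(16+48, 10+32) = 64
One optimal cutting: 2 + 2 + 2 + 2 → ¢64.

64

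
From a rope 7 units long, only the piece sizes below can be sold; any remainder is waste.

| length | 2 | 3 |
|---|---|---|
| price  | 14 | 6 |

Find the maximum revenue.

42

Let best[k] be the best obtainable value from length k. For each k, try every first piece i and keep the best of price[i] + best[k−i].
best[1] = 0
best[2] = 14
best[3] = max(14+0, 6+0) = 14
best[4] = max(14+14, 6+0) = 28
best[5] = max(14+14, 6+14) = 28
best[6] = max(14+28, 6+14) = 42
best[7] = max(14+28, 6+28) = 42
One optimal cutting: pieces 2 + 2 + 2 with 1 unit of scrap → €42.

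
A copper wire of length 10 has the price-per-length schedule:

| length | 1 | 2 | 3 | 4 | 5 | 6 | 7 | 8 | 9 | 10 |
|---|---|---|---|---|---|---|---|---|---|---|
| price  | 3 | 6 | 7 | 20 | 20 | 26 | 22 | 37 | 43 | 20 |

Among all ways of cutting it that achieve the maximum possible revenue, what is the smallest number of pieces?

2

Let r[k] be the best obtainable value from length k. For each k, try every first piece i and keep the best of price[i] + r[k−i].
r[1] = 3
r[2] = 6  (first piece 1, then r[1]=3)
r[3] = 9  (first piece 1, then r[2]=6)
r[4] = 20
r[5] = 23  (first piece 1, then r[4]=20)
r[6] = 26  (first piece 1, then r[5]=23)
r[7] = 29  (first piece 1, then r[6]=26)
r[8] = 40  (first piece 4, then r[4]=20)
r[9] = 43  (first piece 1, then r[8]=40)
r[10] = 46  (first piece 1, then r[9]=43)
Maximum revenue is €46.
Now minimize piece count subject to staying optimal: for each k, pieces[k] = 1 + min over i with p[i]+r[k−i]=r[k] of pieces[k−i].
pieces[7] = 2
pieces[8] = 2
pieces[9] = 1
pieces[10] = 2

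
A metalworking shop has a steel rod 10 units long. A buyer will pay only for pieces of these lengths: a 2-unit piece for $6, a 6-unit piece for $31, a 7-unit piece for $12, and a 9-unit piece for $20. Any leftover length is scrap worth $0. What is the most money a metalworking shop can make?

43

Build f[k] bottom-up: f[k] = max over allowed piece i of (p[i] + f[k−i]).
f[1] = 0
f[2] = 6
f[3] = 6
f[4] = 12  (first piece 2, then f[2]=6)
f[5] = 12
f[6] = max(6+12, 31+0) = 31
f[7] = max(6+12, 31+0, 12+0) = 31
f[8] = max(6+31, 31+6, 12+0) = 37
f[9] = max(6+31, 31+6, 12+6, 20+0) = 37
f[10] = max(6+37, 31+12, 12+6, 20+0) = 43
One optimal cutting: 6 + 2 + 2 → $43.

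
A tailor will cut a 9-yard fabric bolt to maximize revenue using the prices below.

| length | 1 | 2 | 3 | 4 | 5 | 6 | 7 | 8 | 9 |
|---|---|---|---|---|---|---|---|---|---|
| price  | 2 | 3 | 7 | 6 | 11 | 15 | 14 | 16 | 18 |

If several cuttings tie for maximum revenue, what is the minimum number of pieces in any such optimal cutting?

Build r[k] bottom-up: r[k] = max over allowed piece i of (p[i] + r[k−i]).
r[1] = 2
r[2] = max(2+2, 3+0) = 4
r[3] = max(2+4, 3+2, 7+0) = 7
r[4] = max(2+7, 3+4, 7+2, 6+0) = 9
r[5] = max(2+9, 3+7, 7+4, 6+2, 11+0) = 11
r[6] = max(2+11, 3+9, 7+7, 6+4, 11+2, 15+0) = 15
r[7] = max(2+15, 3+11, 7+9, …, 15+2, 14+0) = 17
r[8] = max(2+17, 3+15, 7+11, …, 14+2, 16+0) = 19
r[9] = max(2+19, 3+17, 7+15, …, 16+2, 18+0) = 22
Maximum revenue is $22.
Now minimize piece count subject to staying optimal: for each k, pieces[k] = 1 + min over i with p[i]+r[k−i]=r[k] of pieces[k−i].
pieces[6] = 1
pieces[7] = 2
pieces[8] = 3
pieces[9] = 2

2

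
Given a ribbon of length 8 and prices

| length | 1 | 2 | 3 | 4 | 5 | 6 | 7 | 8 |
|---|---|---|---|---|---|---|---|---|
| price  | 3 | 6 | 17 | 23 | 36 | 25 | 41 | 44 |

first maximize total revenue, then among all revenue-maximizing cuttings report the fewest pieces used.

Consider every possible first cut. r[k] is the best of p[i]+r[k−i] over all sellable i≤k.
r[1] = 3
r[2] = 6  (first piece 1, then r[1]=3)
r[3] = 17
r[4] = 23
r[5] = 36
r[6] = 39  (first piece 1, then r[5]=36)
r[7] = 42  (first piece 1, then r[6]=39)
r[8] = 53  (first piece 3, then r[5]=36)
Maximum revenue is ¢53.
Now minimize piece count subject to staying optimal: for each k, pieces[k] = 1 + min over i with p[i]+r[k−i]=r[k] of pieces[k−i].
pieces[5] = 1
pieces[6] = 2
pieces[7] = 2
pieces[8] = 2

2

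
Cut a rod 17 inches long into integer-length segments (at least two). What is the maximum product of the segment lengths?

Define g[k] = max over 1≤i<k of i · max(k−i, g[k−i]); the inner max lets the remainder stay uncut if that's better.
Small cases: g[2]=1, g[3]=2, g[4]=4, g[5]=6, g[6]=9, g[7]=12, g[8]=18, g[9]=27, g[10]=36.
g[11] = 2·max(9,27) = 2·27 = 54
g[12] = 3·max(9,27) = 3·27 = 81
g[13] = 2·max(11,54) = 2·54 = 108
g[14] = 2·max(12,81) = 2·81 = 162
g[15] = 3·max(12,81) = 3·81 = 243
g[16] = 2·max(14,162) = 2·162 = 324
g[17] = 2·max(15,243) = 2·243 = 486
One optimal split: 3 + 3 + 3 + 3 + 3 + 2; product 3·3·3·3·3·2 = 486.

486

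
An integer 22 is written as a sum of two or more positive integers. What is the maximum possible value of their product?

2916

Define P[k] = max over 1≤i<k of i · max(k−i, P[k−i]); the inner max lets the remainder stay uncut if that's better.
P[2] = 1*max(1,0) = 1*1 = 1
P[3] = 1*max(2,1) = 1*2 = 2
P[4] = 2*max(2,1) = 2*2 = 4
P[5] = 2*max(3,2) = 2*3 = 6
P[6] = 3*max(3,2) = 3*3 = 9
P[7] = 2*max(5,6) = 2*6 = 12
P[8] = 2*max(6,9) = 2*9 = 18
P[9] = 3*max(6,9) = 3*9 = 27
P[10] = 2*max(8,18) = 2*18 = 36
P[11] = 2*max(9,27) = 2*27 = 54
P[12] = 3*max(9,27) = 3*27 = 81
P[13] = 2*max(11,54) = 2*54 = 108
P[14] = 2*max(12,81) = 2*81 = 162
P[15] = 3*max(12,81) = 3*81 = 243
P[16] = 2*max(14,162) = 2*162 = 324
P[17] = 2*max(15,243) = 2*243 = 486
P[18] = 3*max(15,243) = 3*243 = 729
P[19] = 2*max(17,486) = 2*486 = 972
P[20] = 2*max(18,729) = 2*729 = 1458
P[21] = 3*max(18,729) = 3*729 = 2187
P[22] = 2*max(20,1458) = 2*1458 = 2916
One optimal split: 3 + 3 + 3 + 3 + 3 + 3 + 2 + 2; product 3*3*3*3*3*3*2*2 = 2916.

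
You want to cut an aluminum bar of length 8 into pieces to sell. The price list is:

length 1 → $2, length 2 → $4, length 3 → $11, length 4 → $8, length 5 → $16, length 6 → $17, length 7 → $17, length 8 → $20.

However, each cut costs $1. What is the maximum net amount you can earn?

Consider every possible first cut. net[k] is the best of p[i]+net[k−i] over all sellable i≤k, charging 1 whenever i<k.
net[1] = 2
net[2] = 4
net[3] = 11
net[4] = 12  (first piece 1, then net[3]=11)
net[5] = 16
net[6] = 21  (first piece 3, then net[3]=11)
net[7] = 22  (first piece 1, then net[6]=21)
net[8] = 26  (first piece 3, then net[5]=16)
One optimal plan: pieces 5 + 3 (1 cut) → $27 − $1 = $26.

26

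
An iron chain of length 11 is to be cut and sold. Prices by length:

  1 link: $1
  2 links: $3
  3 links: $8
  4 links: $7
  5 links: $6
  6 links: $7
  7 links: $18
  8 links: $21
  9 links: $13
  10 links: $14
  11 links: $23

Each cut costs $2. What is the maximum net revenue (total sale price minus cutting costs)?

Consider every possible first cut. net[k] is the best of p[i]+net[k−i] over all sellable i≤k, charging 2 whenever i<k.
net[1] = 1
net[2] = 3
net[3] = 8
net[4] = 7  (first piece 1, then net[3]=8)
net[5] = 9  (first piece 2, then net[3]=8)
net[6] = 14  (first piece 3, then net[3]=8)
net[7] = 18
net[8] = 21
net[9] = 20  (first piece 1, then net[8]=21)
net[10] = 24  (first piece 3, then net[7]=18)
net[11] = 27  (first piece 3, then net[8]=21)
One optimal plan: pieces 8 + 3 (1 cut) → $29 − $2 = $27.

27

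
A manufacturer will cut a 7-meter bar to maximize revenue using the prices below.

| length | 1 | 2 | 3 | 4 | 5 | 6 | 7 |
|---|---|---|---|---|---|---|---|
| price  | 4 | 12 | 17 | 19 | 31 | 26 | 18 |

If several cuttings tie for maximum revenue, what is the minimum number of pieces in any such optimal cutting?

Let r[k] be the best obtainable value from length k. For each k, try every first piece i and keep the best of price[i] + r[k−i].
r[1] = 4
r[2] = max(4+4, 12+0) = 12
r[3] = max(4+12, 12+4, 17+0) = 17
r[4] = max(4+17, 12+12, 17+4, 19+0) = 24
r[5] = max(4+24, 12+17, 17+12, 19+4, 31+0) = 31
r[6] = max(4+31, 12+24, 17+17, 19+12, 31+4, 26+0) = 36
r[7] = max(4+36, 12+31, 17+24, …, 26+4, 18+0) = 43
Maximum revenue is $43.
Now minimize piece count subject to staying optimal: for each k, pieces[k] = 1 + min over i with p[i]+r[k−i]=r[k] of pieces[k−i].
pieces[4] = 2
pieces[5] = 1
pieces[6] = 3
pieces[7] = 2

2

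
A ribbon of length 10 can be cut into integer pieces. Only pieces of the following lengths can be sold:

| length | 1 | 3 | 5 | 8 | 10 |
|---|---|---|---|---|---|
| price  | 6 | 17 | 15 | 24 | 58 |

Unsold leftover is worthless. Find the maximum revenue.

60

Consider every possible first cut. best[k] is the best of p[i]+best[k−i] over all sellable i≤k.
best[1] = 6
best[2] = 12  (first piece 1, then best[1]=6)
best[3] = max(6+12, 17+0) = 18
best[4] = max(6+18, 17+6) = 24
best[5] = max(6+24, 17+12, 15+0) = 30
best[6] = max(6+30, 17+18, 15+6) = 36
best[7] = max(6+36, 17+24, 15+12) = 42
best[8] = max(6+42, 17+30, 15+18, 24+0) = 48
best[9] = max(6+48, 17+36, 15+24, 24+6) = 54
best[10] = max(6+54, 17+42, 15+30, 24+12, 58+0) = 60
One optimal cutting: 1 + 1 + 1 + 1 + 1 + 1 + 1 + 1 + 1 + 1 → ¢60.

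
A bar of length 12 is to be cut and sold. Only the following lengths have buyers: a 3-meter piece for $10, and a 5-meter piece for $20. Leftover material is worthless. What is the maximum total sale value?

40

Build best[k] bottom-up: best[k] = max over allowed piece i of (p[i] + best[k−i]).
best[1] = 0
best[2] = 0
best[3] = 10
best[4] = 10
best[5] = 20
best[6] = 20
best[7] = 20
best[8] = 30  (first piece 3, then best[5]=20)
best[9] = 30
best[10] = 40  (first piece 5, then best[5]=20)
best[11] = 40
best[12] = 40
One optimal cutting: pieces 5 + 5 with 2 meters of scrap → $40.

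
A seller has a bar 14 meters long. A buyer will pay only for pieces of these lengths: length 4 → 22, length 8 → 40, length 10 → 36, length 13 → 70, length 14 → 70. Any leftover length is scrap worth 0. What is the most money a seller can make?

70

Consider every possible first cut. best[k] is the best of p[i]+best[k−i] over all sellable i≤k.
best[1] = 0
best[2] = 0
best[3] = 0
best[4] = 22
best[5] = 22
best[6] = 22
best[7] = 22
best[8] = 44  (first piece 4, then best[4]=22)
best[9] = 44
best[10] = 44
best[11] = 44
best[12] = 66  (first piece 4, then best[8]=44)
best[13] = 70
best[14] = 70
One optimal cutting: pieces 13 with 1 meter of scrap → 70.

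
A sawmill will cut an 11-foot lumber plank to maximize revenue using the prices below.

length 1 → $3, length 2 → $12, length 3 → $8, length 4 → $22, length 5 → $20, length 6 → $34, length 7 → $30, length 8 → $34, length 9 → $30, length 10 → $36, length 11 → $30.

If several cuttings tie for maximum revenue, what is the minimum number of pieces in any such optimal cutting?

6

Consider every possible first cut. r[k] is the best of p[i]+r[k−i] over all sellable i≤k.
r[1] = 3
r[2] = max(3+3, 12+0) = 12
r[3] = max(3+12, 12+3, 8+0) = 15
r[4] = max(3+15, 12+12, 8+3, 22+0) = 24
r[5] = max(3+24, 12+15, 8+12, 22+3, 20+0) = 27
r[6] = max(3+27, 12+24, 8+15, 22+12, 20+3, 34+0) = 36
r[7] = max(3+36, 12+27, 8+24, …, 34+3, 30+0) = 39
r[8] = max(3+39, 12+36, 8+27, …, 30+3, 34+0) = 48
r[9] = max(3+48, 12+39, 8+36, …, 34+3, 30+0) = 51
r[10] = max(3+51, 12+48, 8+39, …, 30+3, 36+0) = 60
r[11] = max(3+60, 12+51, 8+48, …, 36+3, 30+0) = 63
Maximum revenue is $63.
Now minimize piece count subject to staying optimal: for each k, pieces[k] = 1 + min over i with p[i]+r[k−i]=r[k] of pieces[k−i].
pieces[8] = 4
pieces[9] = 5
pieces[10] = 5
pieces[11] = 6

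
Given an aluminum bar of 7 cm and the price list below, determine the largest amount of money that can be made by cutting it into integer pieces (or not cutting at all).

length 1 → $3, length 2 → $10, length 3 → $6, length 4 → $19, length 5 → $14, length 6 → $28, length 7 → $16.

33

Build best[k] bottom-up: best[k] = max over allowed piece i of (p[i] + best[k−i]).
best[1] = 3
best[2] = 10
best[3] = 13  (first piece 1, then best[2]=10)
best[4] = 20  (first piece 2, then best[2]=10)
best[5] = 23  (first piece 1, then best[4]=20)
best[6] = 30  (first piece 2, then best[4]=20)
best[7] = 33  (first piece 1, then best[6]=30)
One optimal cutting: 2 + 2 + 2 + 1 → $10 + $10 + $10 + $3 = $33.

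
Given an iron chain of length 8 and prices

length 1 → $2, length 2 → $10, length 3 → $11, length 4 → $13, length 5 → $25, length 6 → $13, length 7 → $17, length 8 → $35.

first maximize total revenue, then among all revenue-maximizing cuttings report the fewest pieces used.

Build r[k] bottom-up: r[k] = max over allowed piece i of (p[i] + r[k−i]).
r[1] = 2
r[2] = max(2+2, 10+0) = 10
r[3] = max(2+10, 10+2, 11+0) = 12
r[4] = max(2+12, 10+10, 11+2, 13+0) = 20
r[5] = max(2+20, 10+12, 11+10, 13+2, 25+0) = 25
r[6] = max(2+25, 10+20, 11+12, 13+10, 25+2, 13+0) = 30
r[7] = max(2+30, 10+25, 11+20, …, 13+2, 17+0) = 35
r[8] = max(2+35, 10+30, 11+25, …, 17+2, 35+0) = 40
Maximum revenue is $40.
Now minimize piece count subject to staying optimal: for each k, pieces[k] = 1 + min over i with p[i]+r[k−i]=r[k] of pieces[k−i].
pieces[5] = 1
pieces[6] = 3
pieces[7] = 2
pieces[8] = 4

4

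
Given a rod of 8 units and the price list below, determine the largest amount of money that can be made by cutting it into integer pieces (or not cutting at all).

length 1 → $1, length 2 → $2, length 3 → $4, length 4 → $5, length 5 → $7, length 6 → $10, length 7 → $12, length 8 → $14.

14

Consider every possible first cut. v[k] is the best of p[i]+v[k−i] over all sellable i≤k.
v[1] = 1
v[2] = max(1+1, 2+0) = 2
v[3] = max(1+2, 2+1, 4+0) = 4
v[4] = max(1+4, 2+2, 4+1, 5+0) = 5
v[5] = max(1+5, 2+4, 4+2, 5+1, 7+0) = 7
v[6] = max(1+7, 2+5, 4+4, 5+2, 7+1, 10+0) = 10
v[7] = max(1+10, 2+7, 4+5, …, 10+1, 12+0) = 12
v[8] = max(1+12, 2+10, 4+7, …, 12+1, 14+0) = 14
Best is to sell the whole 8-unit piece uncut for $14.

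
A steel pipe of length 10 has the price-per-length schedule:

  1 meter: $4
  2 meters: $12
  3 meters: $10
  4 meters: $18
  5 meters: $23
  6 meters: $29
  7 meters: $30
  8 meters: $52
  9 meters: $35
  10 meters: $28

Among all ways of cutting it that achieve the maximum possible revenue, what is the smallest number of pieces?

2

Consider every possible first cut. r[k] is the best of p[i]+r[k−i] over all sellable i≤k.
r[1] = 4
r[2] = 12
r[3] = 16  (first piece 1, then r[2]=12)
r[4] = 24  (first piece 2, then r[2]=12)
r[5] = 28  (first piece 1, then r[4]=24)
r[6] = 36  (first piece 2, then r[4]=24)
r[7] = 40  (first piece 1, then r[6]=36)
r[8] = 52
r[9] = 56  (first piece 1, then r[8]=52)
r[10] = 64  (first piece 2, then r[8]=52)
Maximum revenue is $64.
Now minimize piece count subject to staying optimal: for each k, pieces[k] = 1 + min over i with p[i]+r[k−i]=r[k] of pieces[k−i].
pieces[7] = 4
pieces[8] = 1
pieces[9] = 2
pieces[10] = 2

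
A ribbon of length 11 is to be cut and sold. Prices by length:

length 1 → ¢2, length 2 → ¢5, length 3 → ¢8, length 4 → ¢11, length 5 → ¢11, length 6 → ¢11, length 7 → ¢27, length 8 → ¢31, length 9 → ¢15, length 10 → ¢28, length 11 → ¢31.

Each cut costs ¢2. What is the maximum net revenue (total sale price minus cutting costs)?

37

Build net[k] bottom-up: net[k] = max over allowed piece i of (p[i] + net[k−i]) − 2 per cut.
net[1] = 2
net[2] = max(2+2-2, 5+0) = 5
net[3] = max(2+5-2, 5+2-2, 8+0) = 8
net[4] = max(2+8-2, 5+5-2, 8+2-2, 11+0) = 11
net[5] = max(2+11-2, 5+8-2, 8+5-2, 11+2-2, 11+0) = 11
net[6] = max(2+11-2, 5+11-2, 8+8-2, 11+5-2, 11+2-2, 11+0) = 14
net[7] = max(2+14-2, 5+11-2, 8+11-2, …, 11+2-2, 27+0) = 27
net[8] = max(2+27-2, 5+14-2, 8+11-2, …, 27+2-2, 31+0) = 31
net[9] = max(2+31-2, 5+27-2, 8+14-2, …, 31+2-2, 15+0) = 31
net[10] = max(2+31-2, 5+31-2, 8+27-2, …, 15+2-2, 28+0) = 34
net[11] = max(2+34-2, 5+31-2, 8+31-2, …, 28+2-2, 31+0) = 37
One optimal plan: pieces 8 + 3 (1 cut) → ¢39 − ¢2 = ¢37.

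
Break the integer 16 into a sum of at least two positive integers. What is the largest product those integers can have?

Let f[k] be the best product for length k (with at least one cut). For each first piece i, the rest contributes max(k−i, f[k−i]).
f[2] = 1·max(1,0) = 1·1 = 1
f[3] = 1·max(2,1) = 1·2 = 2
f[4] = 2·max(2,1) = 2·2 = 4
f[5] = 2·max(3,2) = 2·3 = 6
f[6] = 3·max(3,2) = 3·3 = 9
f[7] = 2·max(5,6) = 2·6 = 12
f[8] = 2·max(6,9) = 2·9 = 18
f[9] = 3·max(6,9) = 3·9 = 27
f[10] = 2·max(8,18) = 2·18 = 36
f[11] = 2·max(9,27) = 2·27 = 54
f[12] = 3·max(9,27) = 3·27 = 81
f[13] = 2·max(11,54) = 2·54 = 108
f[14] = 2·max(12,81) = 2·81 = 162
f[15] = 3·max(12,81) = 3·81 = 243
f[16] = 2·max(14,162) = 2·162 = 324
One optimal split: 3 + 3 + 3 + 3 + 2 + 2; product 3·3·3·3·2·2 = 324.

324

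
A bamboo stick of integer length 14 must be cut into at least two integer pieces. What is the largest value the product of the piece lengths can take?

162

Fill m[k] for k=2..14: at each k try every first piece i and multiply by the better of (k−i) uncut or m[k−i].
m[2] = 1*max(1,0) = 1*1 = 1
m[3] = max(1*2, 2*1) = 2
m[4] = max(1*3, 2*2, 3*1) = 4
m[5] = max(1*4, 2*3, 3*2, 4*1) = 6
m[6] = max(1*6, 2*4, 3*3, 4*2, 5*1) = 9
m[7] = max(1*9, 2*6, 3*4, 4*3, 5*2, 6*1) = 12
m[8] = max(1*12, 2*9, 3*6, …, 6*2, 7*1) = 18
m[9] = max(1*18, 2*12, 3*9, …, 7*2, 8*1) = 27
m[10] = max(1*27, 2*18, 3*12, …, 8*2, 9*1) = 36
m[11] = max(1*36, 2*27, 3*18, …, 9*2, 10*1) = 54
m[12] = max(1*54, 2*36, 3*27, …, 10*2, 11*1) = 81
m[13] = max(1*81, 2*54, 3*36, …, 11*2, 12*1) = 108
m[14] = max(1*108, 2*81, 3*54, …, 12*2, 13*1) = 162
One optimal split: 3 + 3 + 3 + 3 + 2; product 3*3*3*3*2 = 162.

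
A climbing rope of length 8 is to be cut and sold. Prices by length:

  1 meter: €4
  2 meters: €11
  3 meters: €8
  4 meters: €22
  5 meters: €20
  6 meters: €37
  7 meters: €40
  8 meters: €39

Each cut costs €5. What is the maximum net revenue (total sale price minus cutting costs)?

43

Build r[k] bottom-up: r[k] = max over allowed piece i of (p[i] + r[k−i]) − 5 per cut.
r[1] = 4
r[2] = max(4+4-5, 11+0) = 11
r[3] = max(4+11-5, 11+4-5, 8+0) = 10
r[4] = max(4+10-5, 11+11-5, 8+4-5, 22+0) = 22
r[5] = max(4+22-5, 11+10-5, 8+11-5, 22+4-5, 20+0) = 21
r[6] = max(4+21-5, 11+22-5, 8+10-5, 22+11-5, 20+4-5, 37+0) = 37
r[7] = max(4+37-5, 11+21-5, 8+22-5, …, 37+4-5, 40+0) = 40
r[8] = max(4+40-5, 11+37-5, 8+21-5, …, 40+4-5, 39+0) = 43
One optimal plan: pieces 6 + 2 (1 cut) → €48 − €5 = €43.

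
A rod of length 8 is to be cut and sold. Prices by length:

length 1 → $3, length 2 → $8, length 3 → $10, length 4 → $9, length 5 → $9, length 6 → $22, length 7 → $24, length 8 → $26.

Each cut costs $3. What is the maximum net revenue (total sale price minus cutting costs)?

27

Let r[k] be the best obtainable value from length k. For each k, try every first piece i and keep the best of price[i] + r[k−i] minus the 3 cut fee when i<k.
r[1] = 3
r[2] = 8
r[3] = 10
r[4] = 13  (first piece 2, then r[2]=8)
r[5] = 15  (first piece 2, then r[3]=10)
r[6] = 22
r[7] = 24
r[8] = 27  (first piece 2, then r[6]=22)
One optimal plan: pieces 6 + 2 (1 cut) → $30 − $3 = $27.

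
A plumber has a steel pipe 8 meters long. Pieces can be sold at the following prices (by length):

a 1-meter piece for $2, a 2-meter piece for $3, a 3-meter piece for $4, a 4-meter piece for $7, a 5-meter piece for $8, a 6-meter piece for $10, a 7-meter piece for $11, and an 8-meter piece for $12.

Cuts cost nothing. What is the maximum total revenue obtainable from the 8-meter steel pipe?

16

Build r[k] bottom-up: r[k] = max over allowed piece i of (p[i] + r[k−i]).
r[1] = 2
r[2] = 4  (first piece 1, then r[1]=2)
r[3] = 6  (first piece 1, then r[2]=4)
r[4] = 8  (first piece 1, then r[3]=6)
r[5] = 10  (first piece 1, then r[4]=8)
r[6] = 12  (first piece 1, then r[5]=10)
r[7] = 14  (first piece 1, then r[6]=12)
r[8] = 16  (first piece 1, then r[7]=14)
One optimal cutting: 1 + 1 + 1 + 1 + 1 + 1 + 1 + 1 → $2 + $2 + $2 + $2 + $2 + $2 + $2 + $2 = $16.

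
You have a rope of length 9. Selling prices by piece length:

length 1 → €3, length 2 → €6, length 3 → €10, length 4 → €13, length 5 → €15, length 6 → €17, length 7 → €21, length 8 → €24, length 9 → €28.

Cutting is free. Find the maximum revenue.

Consider every possible first cut. best[k] is the best of p[i]+best[k−i] over all sellable i≤k.
best[1] = 3
best[2] = max(3+3, 6+0) = 6
best[3] = max(3+6, 6+3, 10+0) = 10
best[4] = max(3+10, 6+6, 10+3, 13+0) = 13
best[5] = max(3+13, 6+10, 10+6, 13+3, 15+0) = 16
best[6] = max(3+16, 6+13, 10+10, 13+6, 15+3, 17+0) = 20
best[7] = max(3+20, 6+16, 10+13, …, 17+3, 21+0) = 23
best[8] = max(3+23, 6+20, 10+16, …, 21+3, 24+0) = 26
best[9] = max(3+26, 6+23, 10+20, …, 24+3, 28+0) = 30
One optimal cutting: 3 + 3 + 3 → €10 + €10 + €10 = €30.

30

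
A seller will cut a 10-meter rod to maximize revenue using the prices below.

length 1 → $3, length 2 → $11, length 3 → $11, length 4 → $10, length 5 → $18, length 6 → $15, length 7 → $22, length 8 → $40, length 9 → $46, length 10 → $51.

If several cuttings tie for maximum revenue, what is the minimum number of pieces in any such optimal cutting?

Build r[k] bottom-up: r[k] = max over allowed piece i of (p[i] + r[k−i]).
r[1] = 3
r[2] = max(3+3, 11+0) = 11
r[3] = max(3+11, 11+3, 11+0) = 14
r[4] = max(3+14, 11+11, 11+3, 10+0) = 22
r[5] = max(3+22, 11+14, 11+11, 10+3, 18+0) = 25
r[6] = max(3+25, 11+22, 11+14, 10+11, 18+3, 15+0) = 33
r[7] = max(3+33, 11+25, 11+22, …, 15+3, 22+0) = 36
r[8] = max(3+36, 11+33, 11+25, …, 22+3, 40+0) = 44
r[9] = max(3+44, 11+36, 11+33, …, 40+3, 46+0) = 47
r[10] = max(3+47, 11+44, 11+36, …, 46+3, 51+0) = 55
Maximum revenue is $55.
Now minimize piece count subject to staying optimal: for each k, pieces[k] = 1 + min over i with p[i]+r[k−i]=r[k] of pieces[k−i].
pieces[7] = 4
pieces[8] = 4
pieces[9] = 5
pieces[10] = 5

5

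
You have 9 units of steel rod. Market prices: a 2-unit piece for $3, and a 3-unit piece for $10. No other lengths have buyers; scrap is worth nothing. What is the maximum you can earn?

Let r[k] be the best obtainable value from length k. For each k, try every first piece i and keep the best of price[i] + r[k−i].
r[1] = 0
r[2] = 3
r[3] = max(3+0, 10+0) = 10
r[4] = max(3+3, 10+0) = 10
r[5] = max(3+10, 10+3) = 13
r[6] = max(3+10, 10+10) = 20
r[7] = max(3+13, 10+10) = 20
r[8] = max(3+20, 10+13) = 23
r[9] = max(3+20, 10+20) = 30
One optimal cutting: 3 + 3 + 3 → $30.

30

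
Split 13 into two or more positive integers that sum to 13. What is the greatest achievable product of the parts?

Define g[k] = max over 1≤i<k of i · max(k−i, g[k−i]); the inner max lets the remainder stay uncut if that's better.
Small cases: g[2]=1, g[3]=2, g[4]=4, g[5]=6, g[6]=9.
g[7] = max(1×9, 2×6, 3×4, 4×3, 5×2, 6×1) = 12
g[8] = max(1×12, 2×9, 3×6, …, 6×2, 7×1) = 18
g[9] = max(1×18, 2×12, 3×9, …, 7×2, 8×1) = 27
g[10] = max(1×27, 2×18, 3×12, …, 8×2, 9×1) = 36
g[11] = max(1×36, 2×27, 3×18, …, 9×2, 10×1) = 54
g[12] = max(1×54, 2×36, 3×27, …, 10×2, 11×1) = 81
g[13] = max(1×81, 2×54, 3×36, …, 11×2, 12×1) = 108
One optimal split: 3 + 3 + 3 + 2 + 2; product 3×3×3×2×2 = 108.

108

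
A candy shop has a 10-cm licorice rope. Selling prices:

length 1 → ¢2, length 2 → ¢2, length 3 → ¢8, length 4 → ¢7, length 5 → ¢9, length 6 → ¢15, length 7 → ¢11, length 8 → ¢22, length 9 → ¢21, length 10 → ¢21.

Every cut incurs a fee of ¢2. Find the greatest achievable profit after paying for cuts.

22

Build r[k] bottom-up: r[k] = max over allowed piece i of (p[i] + r[k−i]) − 2 per cut.
r[1] = 2
r[2] = 2  (first piece 1, then r[1]=2)
r[3] = 8
r[4] = 8  (first piece 1, then r[3]=8)
r[5] = 9
r[6] = 15
r[7] = 15  (first piece 1, then r[6]=15)
r[8] = 22
r[9] = 22  (first piece 1, then r[8]=22)
r[10] = 22  (first piece 1, then r[9]=22)
One optimal plan: pieces 8 + 1 + 1 (2 cuts) → ¢26 − ¢4 = ¢22.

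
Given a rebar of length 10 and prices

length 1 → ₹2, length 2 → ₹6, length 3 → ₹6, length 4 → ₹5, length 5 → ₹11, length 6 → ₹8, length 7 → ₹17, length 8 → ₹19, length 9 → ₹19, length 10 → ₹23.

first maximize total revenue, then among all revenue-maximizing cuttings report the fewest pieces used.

5

Consider every possible first cut. r[k] is the best of p[i]+r[k−i] over all sellable i≤k.
r[1] = 2
r[2] = 6
r[3] = 8  (first piece 1, then r[2]=6)
r[4] = 12  (first piece 2, then r[2]=6)
r[5] = 14  (first piece 1, then r[4]=12)
r[6] = 18  (first piece 2, then r[4]=12)
r[7] = 20  (first piece 1, then r[6]=18)
r[8] = 24  (first piece 2, then r[6]=18)
r[9] = 26  (first piece 1, then r[8]=24)
r[10] = 30  (first piece 2, then r[8]=24)
Maximum revenue is ₹30.
Now minimize piece count subject to staying optimal: for each k, pieces[k] = 1 + min over i with p[i]+r[k−i]=r[k] of pieces[k−i].
pieces[7] = 4
pieces[8] = 4
pieces[9] = 5
pieces[10] = 5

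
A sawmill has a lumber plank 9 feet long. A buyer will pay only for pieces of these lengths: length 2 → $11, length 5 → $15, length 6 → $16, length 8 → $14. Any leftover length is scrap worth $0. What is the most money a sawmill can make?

44

Build best[k] bottom-up: best[k] = max over allowed piece i of (p[i] + best[k−i]).
best[1] = 0
best[2] = 11
best[3] = 11
best[4] = 22  (first piece 2, then best[2]=11)
best[5] = 22
best[6] = 33  (first piece 2, then best[4]=22)
best[7] = 33
best[8] = 44  (first piece 2, then best[6]=33)
best[9] = 44
One optimal cutting: pieces 2 + 2 + 2 + 2 with 1 foot of scrap → $44.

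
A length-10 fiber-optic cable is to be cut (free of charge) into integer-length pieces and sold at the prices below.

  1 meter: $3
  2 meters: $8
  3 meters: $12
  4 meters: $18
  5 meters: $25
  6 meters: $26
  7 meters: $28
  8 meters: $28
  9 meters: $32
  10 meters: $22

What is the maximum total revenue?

Build r[k] bottom-up: r[k] = max over allowed piece i of (p[i] + r[k−i]).
r[1] = 3
r[2] = 8
r[3] = 12
r[4] = 18
r[5] = 25
r[6] = 28  (first piece 1, then r[5]=25)
r[7] = 33  (first piece 2, then r[5]=25)
r[8] = 37  (first piece 3, then r[5]=25)
r[9] = 43  (first piece 4, then r[5]=25)
r[10] = 50  (first piece 5, then r[5]=25)
One optimal cutting: 5 + 5 → $25 + $25 = $50.

50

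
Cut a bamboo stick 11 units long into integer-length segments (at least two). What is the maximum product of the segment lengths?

54

Define P[k] = max over 1≤i<k of i · max(k−i, P[k−i]); the inner max lets the remainder stay uncut if that's better.
P[2] = 1·max(1,0) = 1·1 = 1
P[3] = 1·max(2,1) = 1·2 = 2
P[4] = 2·max(2,1) = 2·2 = 4
P[5] = 2·max(3,2) = 2·3 = 6
P[6] = 3·max(3,2) = 3·3 = 9
P[7] = 2·max(5,6) = 2·6 = 12
P[8] = 2·max(6,9) = 2·9 = 18
P[9] = 3·max(6,9) = 3·9 = 27
P[10] = 2·max(8,18) = 2·18 = 36
P[11] = 2·max(9,27) = 2·27 = 54
One optimal split: 3 + 3 + 3 + 2; product 3·3·3·2 = 54.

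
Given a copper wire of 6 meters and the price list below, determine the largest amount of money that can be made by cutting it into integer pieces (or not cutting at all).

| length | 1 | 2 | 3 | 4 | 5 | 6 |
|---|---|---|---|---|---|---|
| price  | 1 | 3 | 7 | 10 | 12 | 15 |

15

Build R[k] bottom-up: R[k] = max over allowed piece i of (p[i] + R[k−i]).
R[1] = 1
R[2] = 3
R[3] = 7
R[4] = 10
R[5] = 12
R[6] = 15
Best is to sell the whole 6-meter piece uncut for €15.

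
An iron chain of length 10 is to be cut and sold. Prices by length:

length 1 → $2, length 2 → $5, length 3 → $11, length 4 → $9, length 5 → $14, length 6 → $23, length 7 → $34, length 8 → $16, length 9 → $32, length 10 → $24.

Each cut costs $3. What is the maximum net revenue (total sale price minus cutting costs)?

Build net[k] bottom-up: net[k] = max over allowed piece i of (p[i] + net[k−i]) − 3 per cut.
net[1] = 2
net[2] = max(2+2-3, 5+0) = 5
net[3] = max(2+5-3, 5+2-3, 11+0) = 11
net[4] = max(2+11-3, 5+5-3, 11+2-3, 9+0) = 10
net[5] = max(2+10-3, 5+11-3, 11+5-3, 9+2-3, 14+0) = 14
net[6] = max(2+14-3, 5+10-3, 11+11-3, 9+5-3, 14+2-3, 23+0) = 23
net[7] = max(2+23-3, 5+14-3, 11+10-3, …, 23+2-3, 34+0) = 34
net[8] = max(2+34-3, 5+23-3, 11+14-3, …, 34+2-3, 16+0) = 33
net[9] = max(2+33-3, 5+34-3, 11+23-3, …, 16+2-3, 32+0) = 36
net[10] = max(2+36-3, 5+33-3, 11+34-3, …, 32+2-3, 24+0) = 42
One optimal plan: pieces 7 + 3 (1 cut) → $45 − $3 = $42.

42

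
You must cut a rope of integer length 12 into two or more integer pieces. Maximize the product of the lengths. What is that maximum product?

81

Fill g[k] for k=2..12: at each k try every first piece i and multiply by the better of (k−i) uncut or g[k−i].
Small cases: g[2]=1, g[3]=2, g[4]=4.
g[5] = max(1·4, 2·3, 3·2, 4·1) = 6
g[6] = max(1·6, 2·4, 3·3, 4·2, 5·1) = 9
g[7] = max(1·9, 2·6, 3·4, 4·3, 5·2, 6·1) = 12
g[8] = max(1·12, 2·9, 3·6, …, 6·2, 7·1) = 18
g[9] = max(1·18, 2·12, 3·9, …, 7·2, 8·1) = 27
g[10] = max(1·27, 2·18, 3·12, …, 8·2, 9·1) = 36
g[11] = max(1·36, 2·27, 3·18, …, 9·2, 10·1) = 54
g[12] = max(1·54, 2·36, 3·27, …, 10·2, 11·1) = 81
One optimal split: 3 + 3 + 3 + 3; product 3·3·3·3 = 81.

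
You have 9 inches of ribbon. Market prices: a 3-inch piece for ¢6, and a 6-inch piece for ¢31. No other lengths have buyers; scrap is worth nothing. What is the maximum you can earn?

Let f[k] be the best obtainable value from length k. For each k, try every first piece i and keep the best of price[i] + f[k−i].
f[1] = 0
f[2] = 0
f[3] = 6
f[4] = 6
f[5] = 6
f[6] = max(6+6, 31+0) = 31
f[7] = max(6+6, 31+0) = 31
f[8] = max(6+6, 31+0) = 31
f[9] = max(6+31, 31+6) = 37
One optimal cutting: 6 + 3 → ¢37.

37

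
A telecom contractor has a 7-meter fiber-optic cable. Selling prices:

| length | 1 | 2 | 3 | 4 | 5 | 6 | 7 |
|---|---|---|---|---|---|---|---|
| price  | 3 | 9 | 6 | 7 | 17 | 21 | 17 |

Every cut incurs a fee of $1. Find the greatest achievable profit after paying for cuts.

Let r[k] be the best obtainable value from length k. For each k, try every first piece i and keep the best of price[i] + r[k−i] minus the 1 cut fee when i<k.
r[1] = 3
r[2] = max(3+3-1, 9+0) = 9
r[3] = max(3+9-1, 9+3-1, 6+0) = 11
r[4] = max(3+11-1, 9+9-1, 6+3-1, 7+0) = 17
r[5] = max(3+17-1, 9+11-1, 6+9-1, 7+3-1, 17+0) = 19
r[6] = max(3+19-1, 9+17-1, 6+11-1, 7+9-1, 17+3-1, 21+0) = 25
r[7] = max(3+25-1, 9+19-1, 6+17-1, …, 21+3-1, 17+0) = 27
One optimal plan: pieces 2 + 2 + 2 + 1 (3 cuts) → $30 − $3 = $27.

27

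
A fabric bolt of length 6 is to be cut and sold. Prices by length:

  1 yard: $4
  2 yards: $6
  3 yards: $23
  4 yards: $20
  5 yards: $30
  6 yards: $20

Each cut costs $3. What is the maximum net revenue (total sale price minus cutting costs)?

43

Consider every possible first cut. net[k] is the best of p[i]+net[k−i] over all sellable i≤k, charging 3 whenever i<k.
net[1] = 4
net[2] = max(4+4-3, 6+0) = 6
net[3] = max(4+6-3, 6+4-3, 23+0) = 23
net[4] = max(4+23-3, 6+6-3, 23+4-3, 20+0) = 24
net[5] = max(4+24-3, 6+23-3, 23+6-3, 20+4-3, 30+0) = 30
net[6] = max(4+30-3, 6+24-3, 23+23-3, 20+6-3, 30+4-3, 20+0) = 43
One optimal plan: pieces 3 + 3 (1 cut) → $46 − $3 = $43.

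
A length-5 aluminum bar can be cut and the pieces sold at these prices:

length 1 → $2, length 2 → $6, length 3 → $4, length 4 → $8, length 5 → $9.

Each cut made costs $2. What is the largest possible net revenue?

10

Consider every possible first cut. net[k] is the best of p[i]+net[k−i] over all sellable i≤k, charging 2 whenever i<k.
net[1] = 2
net[2] = max(2+2-2, 6+0) = 6
net[3] = max(2+6-2, 6+2-2, 4+0) = 6
net[4] = max(2+6-2, 6+6-2, 4+2-2, 8+0) = 10
net[5] = max(2+10-2, 6+6-2, 4+6-2, 8+2-2, 9+0) = 10
One optimal plan: pieces 2 + 2 + 1 (2 cuts) → $14 − $4 = $10.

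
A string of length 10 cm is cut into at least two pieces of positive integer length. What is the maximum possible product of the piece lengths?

Fill m[k] for k=2..10: at each k try every first piece i and multiply by the better of (k−i) uncut or m[k−i].
m[2] = 1·max(1,0) = 1·1 = 1
m[3] = max(1·2, 2·1) = 2
m[4] = max(1·3, 2·2, 3·1) = 4
m[5] = max(1·4, 2·3, 3·2, 4·1) = 6
m[6] = max(1·6, 2·4, 3·3, 4·2, 5·1) = 9
m[7] = max(1·9, 2·6, 3·4, 4·3, 5·2, 6·1) = 12
m[8] = max(1·12, 2·9, 3·6, …, 6·2, 7·1) = 18
m[9] = max(1·18, 2·12, 3·9, …, 7·2, 8·1) = 27
m[10] = max(1·27, 2·18, 3·12, …, 8·2, 9·1) = 36
One optimal split: 3 + 3 + 2 + 2; product 3·3·2·2 = 36.

36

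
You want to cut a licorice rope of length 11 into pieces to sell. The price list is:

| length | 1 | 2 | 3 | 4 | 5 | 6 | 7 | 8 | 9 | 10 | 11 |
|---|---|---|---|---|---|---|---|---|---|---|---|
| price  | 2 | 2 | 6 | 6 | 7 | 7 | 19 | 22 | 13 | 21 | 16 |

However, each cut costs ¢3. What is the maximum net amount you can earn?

25

Let r[k] be the best obtainable value from length k. For each k, try every first piece i and keep the best of price[i] + r[k−i] minus the 3 cut fee when i<k.
r[1] = 2
r[2] = 2
r[3] = 6
r[4] = 6
r[5] = 7
r[6] = 9  (first piece 3, then r[3]=6)
r[7] = 19
r[8] = 22
r[9] = 21  (first piece 1, then r[8]=22)
r[10] = 22  (first piece 3, then r[7]=19)
r[11] = 25  (first piece 3, then r[8]=22)
One optimal plan: pieces 8 + 3 (1 cut) → ¢28 − ¢3 = ¢25.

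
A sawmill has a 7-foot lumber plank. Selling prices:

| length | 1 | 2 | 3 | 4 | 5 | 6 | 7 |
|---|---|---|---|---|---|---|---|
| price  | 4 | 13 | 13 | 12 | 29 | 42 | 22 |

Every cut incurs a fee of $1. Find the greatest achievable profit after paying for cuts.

45

Build r[k] bottom-up: r[k] = max over allowed piece i of (p[i] + r[k−i]) − 1 per cut.
r[1] = 4
r[2] = max(4+4-1, 13+0) = 13
r[3] = max(4+13-1, 13+4-1, 13+0) = 16
r[4] = max(4+16-1, 13+13-1, 13+4-1, 12+0) = 25
r[5] = max(4+25-1, 13+16-1, 13+13-1, 12+4-1, 29+0) = 29
r[6] = max(4+29-1, 13+25-1, 13+16-1, 12+13-1, 29+4-1, 42+0) = 42
r[7] = max(4+42-1, 13+29-1, 13+25-1, …, 42+4-1, 22+0) = 45
One optimal plan: pieces 6 + 1 (1 cut) → $46 − $1 = $45.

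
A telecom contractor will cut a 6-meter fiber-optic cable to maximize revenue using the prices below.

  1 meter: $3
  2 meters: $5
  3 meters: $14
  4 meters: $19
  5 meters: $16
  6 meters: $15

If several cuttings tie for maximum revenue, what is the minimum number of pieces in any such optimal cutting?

2

Let r[k] be the best obtainable value from length k. For each k, try every first piece i and keep the best of price[i] + r[k−i].
r[1] = 3
r[2] = max(3+3, 5+0) = 6
r[3] = max(3+6, 5+3, 14+0) = 14
r[4] = max(3+14, 5+6, 14+3, 19+0) = 19
r[5] = max(3+19, 5+14, 14+6, 19+3, 16+0) = 22
r[6] = max(3+22, 5+19, 14+14, 19+6, 16+3, 15+0) = 28
Maximum revenue is $28.
Now minimize piece count subject to staying optimal: for each k, pieces[k] = 1 + min over i with p[i]+r[k−i]=r[k] of pieces[k−i].
pieces[3] = 1
pieces[4] = 1
pieces[5] = 2
pieces[6] = 2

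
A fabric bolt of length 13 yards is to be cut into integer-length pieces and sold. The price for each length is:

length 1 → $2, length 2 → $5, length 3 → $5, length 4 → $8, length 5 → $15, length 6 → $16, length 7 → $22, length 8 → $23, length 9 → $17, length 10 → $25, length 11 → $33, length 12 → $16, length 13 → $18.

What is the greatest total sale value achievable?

39

Build v[k] bottom-up: v[k] = max over allowed piece i of (p[i] + v[k−i]).
v[1] = 2
v[2] = max(2+2, 5+0) = 5
v[3] = max(2+5, 5+2, 5+0) = 7
v[4] = max(2+7, 5+5, 5+2, 8+0) = 10
v[5] = max(2+10, 5+7, 5+5, 8+2, 15+0) = 15
v[6] = max(2+15, 5+10, 5+7, 8+5, 15+2, 16+0) = 17
v[7] = max(2+17, 5+15, 5+10, …, 16+2, 22+0) = 22
v[8] = max(2+22, 5+17, 5+15, …, 22+2, 23+0) = 24
v[9] = max(2+24, 5+22, 5+17, …, 23+2, 17+0) = 27
v[10] = max(2+27, 5+24, 5+22, …, 17+2, 25+0) = 30
v[11] = max(2+30, 5+27, 5+24, …, 25+2, 33+0) = 33
v[12] = max(2+33, 5+30, 5+27, …, 33+2, 16+0) = 37
v[13] = max(2+37, 5+33, 5+30, …, 16+2, 18+0) = 39
One optimal cutting: 7 + 5 + 1 → $22 + $15 + $2 = $39.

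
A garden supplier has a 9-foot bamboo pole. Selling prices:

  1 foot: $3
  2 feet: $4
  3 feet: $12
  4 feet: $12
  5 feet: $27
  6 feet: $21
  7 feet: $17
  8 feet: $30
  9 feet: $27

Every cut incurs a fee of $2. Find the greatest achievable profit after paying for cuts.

38

Build v[k] bottom-up: v[k] = max over allowed piece i of (p[i] + v[k−i]) − 2 per cut.
v[1] = 3
v[2] = 4  (first piece 1, then v[1]=3)
v[3] = 12
v[4] = 13  (first piece 1, then v[3]=12)
v[5] = 27
v[6] = 28  (first piece 1, then v[5]=27)
v[7] = 29  (first piece 1, then v[6]=28)
v[8] = 37  (first piece 3, then v[5]=27)
v[9] = 38  (first piece 1, then v[8]=37)
One optimal plan: pieces 5 + 3 + 1 (2 cuts) → $42 − $4 = $38.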